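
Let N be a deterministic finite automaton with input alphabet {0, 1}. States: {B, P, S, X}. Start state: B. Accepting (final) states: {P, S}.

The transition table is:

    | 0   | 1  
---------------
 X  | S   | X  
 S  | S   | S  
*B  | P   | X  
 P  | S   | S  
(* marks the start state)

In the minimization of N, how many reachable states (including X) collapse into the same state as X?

2

All states are reachable from the start state.
P0 = {P,S} | {B,X}.
The partition is now stable with 2 blocks: {P,S} | {B,X}.
The equivalence class containing X is {B,X}, of size 2.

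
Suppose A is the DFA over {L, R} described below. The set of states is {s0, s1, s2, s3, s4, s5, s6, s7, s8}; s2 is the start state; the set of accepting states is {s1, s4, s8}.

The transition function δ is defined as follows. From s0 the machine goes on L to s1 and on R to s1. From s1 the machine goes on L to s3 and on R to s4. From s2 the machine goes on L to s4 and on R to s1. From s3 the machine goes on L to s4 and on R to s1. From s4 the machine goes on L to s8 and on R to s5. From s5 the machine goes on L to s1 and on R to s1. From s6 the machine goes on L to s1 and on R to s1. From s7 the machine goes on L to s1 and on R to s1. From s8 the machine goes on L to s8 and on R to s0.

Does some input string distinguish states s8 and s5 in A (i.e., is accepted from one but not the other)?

Yes

States {s6,s7} cannot be reached from the start state, so discard them.
Initial partition by acceptance: {s1,s4,s8} | {s0,s2,s3,s5}.
On input L, block {s1,s4,s8} splits into {s4,s8} and {s1}.
Refine {s0,s2,s3,s5} on symbol L: members go to different blocks, giving {s0,s5} and {s2,s3}.
No further refinement is possible. Final partition (4 blocks): {s4,s8} | {s0,s5} | {s1} | {s2,s3}.
s8 and s5 end up in different blocks, so they are distinguishable. For instance, the string 'ε' is accepted from only s8.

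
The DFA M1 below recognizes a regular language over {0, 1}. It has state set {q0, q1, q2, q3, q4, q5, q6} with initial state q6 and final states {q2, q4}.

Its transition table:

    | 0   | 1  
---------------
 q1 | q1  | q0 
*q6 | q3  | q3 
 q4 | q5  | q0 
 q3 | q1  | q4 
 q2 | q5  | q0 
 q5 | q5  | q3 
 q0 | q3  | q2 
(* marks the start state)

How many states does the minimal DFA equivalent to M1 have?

6

Every state is reachable, so we keep all 7.
Start with accepting vs non-accepting: {q2,q4} | {q0,q1,q3,q5,q6}.
Refine {q0,q1,q3,q5,q6} on symbol 1: members go to different blocks, giving {q1,q5,q6} and {q0,q3}.
On input 0, block {q1,q5,q6} splits into {q1,q5} and {q6}.
Refine {q0,q3} on symbol 0: members go to different blocks, giving {q0} and {q3}.
Split {q1,q5} by δ(·,1) → {q1} and {q5}.
The partition is now stable with 6 blocks: {q2,q4} | {q1} | {q0} | {q6} | {q3} | {q5}.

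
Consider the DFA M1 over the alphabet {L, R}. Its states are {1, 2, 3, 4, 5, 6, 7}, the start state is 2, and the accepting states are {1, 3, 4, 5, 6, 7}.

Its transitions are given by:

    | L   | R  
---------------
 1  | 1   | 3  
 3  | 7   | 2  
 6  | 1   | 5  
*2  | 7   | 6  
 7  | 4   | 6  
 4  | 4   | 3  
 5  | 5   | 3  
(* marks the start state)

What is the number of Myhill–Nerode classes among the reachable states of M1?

5

Initial partition by acceptance: {1,3,4,5,6,7} | {2}.
Refine {1,3,4,5,6,7} on symbol R: members go to different blocks, giving {1,4,5,6,7} and {3}.
Refine {1,4,5,6,7} on symbol R: members go to different blocks, giving {1,4,5} and {6,7}.
Refine {6,7} on symbol R: members go to different blocks, giving {6} and {7}.
The partition is now stable with 5 blocks: {1,4,5} | {2} | {3} | {6} | {7}.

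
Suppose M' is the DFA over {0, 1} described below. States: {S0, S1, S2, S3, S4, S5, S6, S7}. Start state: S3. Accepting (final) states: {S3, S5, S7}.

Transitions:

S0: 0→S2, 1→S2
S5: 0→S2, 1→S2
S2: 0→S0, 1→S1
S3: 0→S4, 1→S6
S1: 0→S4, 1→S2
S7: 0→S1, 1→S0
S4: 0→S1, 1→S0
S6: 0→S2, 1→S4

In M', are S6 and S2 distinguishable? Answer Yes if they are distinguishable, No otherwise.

No

First remove the unreachable states {S5,S7}; 6 states remain.
Initial partition by acceptance: {S3} | {S0,S1,S2,S4,S6}.
The partition is now stable with 2 blocks: {S3} | {S0,S1,S2,S4,S6}.
S6 and S2 lie in the same block of the stable partition, so they are equivalent — no string distinguishes them.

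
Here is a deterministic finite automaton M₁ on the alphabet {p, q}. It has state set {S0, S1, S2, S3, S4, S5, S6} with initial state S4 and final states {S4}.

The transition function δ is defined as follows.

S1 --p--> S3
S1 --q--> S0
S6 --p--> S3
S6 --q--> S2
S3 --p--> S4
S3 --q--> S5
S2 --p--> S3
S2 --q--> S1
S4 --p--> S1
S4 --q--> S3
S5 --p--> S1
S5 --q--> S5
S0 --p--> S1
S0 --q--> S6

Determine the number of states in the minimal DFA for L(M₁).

Initial partition by acceptance: {S4} | {S0,S1,S2,S3,S5,S6}.
Split {S0,S1,S2,S3,S5,S6} by δ(·,p) → {S0,S1,S2,S5,S6} and {S3}.
Refine {S0,S1,S2,S5,S6} on symbol p: members go to different blocks, giving {S1,S2,S6} and {S0,S5}.
Split {S1,S2,S6} by δ(·,q) → {S2,S6} and {S1}.
On input q, block {S2,S6} splits into {S2} and {S6}.
On input q, block {S0,S5} splits into {S0} and {S5}.
The partition is now stable with 7 blocks: {S4} | {S2} | {S3} | {S0} | {S1} | {S6} | {S5}.

7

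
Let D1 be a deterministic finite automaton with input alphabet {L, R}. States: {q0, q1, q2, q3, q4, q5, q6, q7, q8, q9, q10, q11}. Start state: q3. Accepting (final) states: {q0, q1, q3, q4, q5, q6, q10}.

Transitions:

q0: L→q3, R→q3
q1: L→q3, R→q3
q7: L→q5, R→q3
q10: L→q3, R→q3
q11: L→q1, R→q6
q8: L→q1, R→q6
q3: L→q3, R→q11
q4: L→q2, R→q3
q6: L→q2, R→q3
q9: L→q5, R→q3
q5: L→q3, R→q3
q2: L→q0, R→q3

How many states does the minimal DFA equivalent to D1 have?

First remove the unreachable states {q4,q5,q7,q8,q9,q10}; 6 states remain.
Initial partition by acceptance: {q0,q1,q3,q6} | {q2,q11}.
Refine {q0,q1,q3,q6} on symbol L: members go to different blocks, giving {q0,q1,q3} and {q6}.
On input R, block {q0,q1,q3} splits into {q0,q1} and {q3}.
Split {q2,q11} by δ(·,R) → {q2} and {q11}.
Stable partition: {q0,q1} | {q2} | {q6} | {q3} | {q11} — 5 equivalence classes.

5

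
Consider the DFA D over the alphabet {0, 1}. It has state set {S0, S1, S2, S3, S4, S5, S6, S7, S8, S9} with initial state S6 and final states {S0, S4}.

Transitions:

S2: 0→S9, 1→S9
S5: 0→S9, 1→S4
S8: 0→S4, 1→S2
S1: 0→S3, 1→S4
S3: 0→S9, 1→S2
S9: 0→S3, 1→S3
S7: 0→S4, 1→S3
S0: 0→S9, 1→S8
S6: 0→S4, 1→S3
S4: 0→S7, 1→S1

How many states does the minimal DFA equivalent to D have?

4

States {S0,S5,S8} cannot be reached from the start state, so discard them.
Start with accepting vs non-accepting: {S4} | {S1,S2,S3,S6,S7,S9}.
Split {S1,S2,S3,S6,S7,S9} by δ(·,0) → {S1,S2,S3,S9} and {S6,S7}.
On input 1, block {S1,S2,S3,S9} splits into {S2,S3,S9} and {S1}.
No further refinement is possible. Final partition (4 blocks): {S4} | {S2,S3,S9} | {S6,S7} | {S1}.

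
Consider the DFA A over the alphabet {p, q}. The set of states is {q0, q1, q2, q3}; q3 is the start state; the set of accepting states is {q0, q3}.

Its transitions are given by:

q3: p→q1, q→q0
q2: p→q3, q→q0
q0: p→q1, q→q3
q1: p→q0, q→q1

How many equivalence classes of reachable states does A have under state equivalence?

States {q2} cannot be reached from the start state, so discard them.
P0 = {q0,q3} | {q1}.
No further refinement is possible. Final partition (2 blocks): {q0,q3} | {q1}.

2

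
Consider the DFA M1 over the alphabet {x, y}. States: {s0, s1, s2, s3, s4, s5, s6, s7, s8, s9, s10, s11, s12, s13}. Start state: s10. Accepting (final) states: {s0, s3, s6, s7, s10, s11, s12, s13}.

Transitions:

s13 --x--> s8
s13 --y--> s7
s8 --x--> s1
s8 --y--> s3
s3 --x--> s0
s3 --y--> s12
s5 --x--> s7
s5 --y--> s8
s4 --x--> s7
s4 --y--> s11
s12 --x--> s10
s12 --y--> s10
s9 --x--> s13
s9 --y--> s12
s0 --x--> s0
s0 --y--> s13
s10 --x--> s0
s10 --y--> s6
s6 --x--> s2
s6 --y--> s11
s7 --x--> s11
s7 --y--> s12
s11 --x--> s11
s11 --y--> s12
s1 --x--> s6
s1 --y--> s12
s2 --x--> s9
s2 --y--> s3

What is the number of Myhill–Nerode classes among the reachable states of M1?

Reachable states from the start: {s0,s1,s2,s3,s6,s7,s8,s9,s10,s11,s12,s13}. Unreachable: {s4,s5} — drop them.
Initial partition by acceptance: {s0,s3,s6,s7,s10,s11,s12,s13} | {s1,s2,s8,s9}.
Split {s0,s3,s6,s7,s10,s11,s12,s13} by δ(·,x) → {s0,s3,s7,s10,s11,s12} and {s6,s13}.
On input y, block {s0,s3,s7,s10,s11,s12} splits into {s3,s7,s11,s12} and {s0,s10}.
Split {s3,s7,s11,s12} by δ(·,x) → {s3,s12} and {s7,s11}.
On input y, block {s3,s12} splits into {s3} and {s12}.
Refine {s1,s2,s8,s9} on symbol x: members go to different blocks, giving {s1,s9} and {s2,s8}.
Stable partition: {s3} | {s1,s9} | {s6,s13} | {s0,s10} | {s7,s11} | {s12} | {s2,s8} — 7 equivalence classes.

7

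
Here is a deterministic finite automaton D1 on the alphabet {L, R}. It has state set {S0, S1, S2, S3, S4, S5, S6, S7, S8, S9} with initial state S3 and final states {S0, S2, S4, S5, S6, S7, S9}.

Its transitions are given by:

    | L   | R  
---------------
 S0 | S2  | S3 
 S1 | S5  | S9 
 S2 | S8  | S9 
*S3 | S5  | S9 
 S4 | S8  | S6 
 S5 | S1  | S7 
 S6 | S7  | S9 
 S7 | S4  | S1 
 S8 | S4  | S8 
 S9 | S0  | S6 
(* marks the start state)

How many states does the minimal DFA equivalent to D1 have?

6

All states are reachable from the start state.
Initial partition by acceptance: {S0,S2,S4,S5,S6,S7,S9} | {S1,S3,S8}.
Split {S0,S2,S4,S5,S6,S7,S9} by δ(·,L) → {S0,S6,S7,S9} and {S2,S4,S5}.
Split {S0,S6,S7,S9} by δ(·,L) → {S0,S7} and {S6,S9}.
Refine {S1,S3,S8} on symbol R: members go to different blocks, giving {S1,S3} and {S8}.
Refine {S2,S4,S5} on symbol L: members go to different blocks, giving {S2,S4} and {S5}.
No further refinement is possible. Final partition (6 blocks): {S0,S7} | {S1,S3} | {S2,S4} | {S6,S9} | {S8} | {S5}.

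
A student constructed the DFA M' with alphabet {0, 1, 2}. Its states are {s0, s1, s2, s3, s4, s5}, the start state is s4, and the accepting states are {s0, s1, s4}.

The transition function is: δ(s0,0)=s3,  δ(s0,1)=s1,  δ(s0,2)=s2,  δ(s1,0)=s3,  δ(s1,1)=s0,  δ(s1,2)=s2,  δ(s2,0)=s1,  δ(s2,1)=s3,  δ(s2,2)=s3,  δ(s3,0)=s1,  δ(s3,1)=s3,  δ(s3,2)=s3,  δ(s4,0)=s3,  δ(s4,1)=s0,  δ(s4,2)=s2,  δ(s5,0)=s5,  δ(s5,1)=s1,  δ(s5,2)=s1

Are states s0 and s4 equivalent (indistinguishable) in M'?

States {s5} cannot be reached from the start state, so discard them.
Start with accepting vs non-accepting: {s0,s1,s4} | {s2,s3}.
No further refinement is possible. Final partition (2 blocks): {s0,s1,s4} | {s2,s3}.
s0 and s4 lie in the same block of the stable partition, so they are equivalent — no string distinguishes them.

Yes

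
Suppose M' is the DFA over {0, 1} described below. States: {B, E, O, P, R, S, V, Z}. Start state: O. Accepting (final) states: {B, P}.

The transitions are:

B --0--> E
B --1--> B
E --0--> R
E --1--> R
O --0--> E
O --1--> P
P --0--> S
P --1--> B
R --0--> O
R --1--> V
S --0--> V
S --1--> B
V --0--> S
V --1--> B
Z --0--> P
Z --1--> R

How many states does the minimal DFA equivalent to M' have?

6

First remove the unreachable states {Z}; 7 states remain.
Initial partition by acceptance: {B,P} | {E,O,R,S,V}.
On input 1, block {E,O,R,S,V} splits into {O,S,V} and {E,R}.
Refine {B,P} on symbol 0: members go to different blocks, giving {B} and {P}.
Refine {O,S,V} on symbol 0: members go to different blocks, giving {S,V} and {O}.
Split {E,R} by δ(·,0) → {E} and {R}.
The partition is now stable with 6 blocks: {B} | {S,V} | {E} | {P} | {O} | {R}.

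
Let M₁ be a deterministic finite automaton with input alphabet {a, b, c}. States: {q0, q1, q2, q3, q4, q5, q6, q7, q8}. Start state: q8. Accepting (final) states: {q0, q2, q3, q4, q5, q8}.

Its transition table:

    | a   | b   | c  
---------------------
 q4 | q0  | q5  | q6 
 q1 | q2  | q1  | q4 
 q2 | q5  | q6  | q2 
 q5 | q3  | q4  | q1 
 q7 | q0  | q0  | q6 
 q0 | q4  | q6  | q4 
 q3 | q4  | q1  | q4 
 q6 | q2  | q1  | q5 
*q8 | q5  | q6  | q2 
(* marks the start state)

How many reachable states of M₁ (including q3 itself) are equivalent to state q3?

States {q7} cannot be reached from the start state, so discard them.
Start with accepting vs non-accepting: {q0,q2,q3,q4,q5,q8} | {q1,q6}.
On input b, block {q0,q2,q3,q4,q5,q8} splits into {q0,q2,q3,q8} and {q4,q5}.
On input c, block {q0,q2,q3,q8} splits into {q0,q3} and {q2,q8}.
The partition is now stable with 4 blocks: {q0,q3} | {q1,q6} | {q4,q5} | {q2,q8}.
State q3 belongs to the block {q0,q3}, which has 2 states.

2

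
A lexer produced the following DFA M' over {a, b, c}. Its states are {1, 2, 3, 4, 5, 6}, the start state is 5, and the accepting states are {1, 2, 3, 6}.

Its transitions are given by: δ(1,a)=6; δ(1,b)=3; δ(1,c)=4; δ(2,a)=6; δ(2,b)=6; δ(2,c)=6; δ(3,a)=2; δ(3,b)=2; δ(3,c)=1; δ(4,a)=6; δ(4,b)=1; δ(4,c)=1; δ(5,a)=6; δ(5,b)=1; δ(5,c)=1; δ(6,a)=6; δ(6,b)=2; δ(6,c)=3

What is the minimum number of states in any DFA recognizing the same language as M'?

All states are reachable from the start state.
P0 = {1,2,3,6} | {4,5}.
On input c, block {1,2,3,6} splits into {2,3,6} and {1}.
Split {2,3,6} by δ(·,c) → {2,6} and {3}.
On input c, block {2,6} splits into {2} and {6}.
The partition is now stable with 5 blocks: {2} | {4,5} | {1} | {3} | {6}.

5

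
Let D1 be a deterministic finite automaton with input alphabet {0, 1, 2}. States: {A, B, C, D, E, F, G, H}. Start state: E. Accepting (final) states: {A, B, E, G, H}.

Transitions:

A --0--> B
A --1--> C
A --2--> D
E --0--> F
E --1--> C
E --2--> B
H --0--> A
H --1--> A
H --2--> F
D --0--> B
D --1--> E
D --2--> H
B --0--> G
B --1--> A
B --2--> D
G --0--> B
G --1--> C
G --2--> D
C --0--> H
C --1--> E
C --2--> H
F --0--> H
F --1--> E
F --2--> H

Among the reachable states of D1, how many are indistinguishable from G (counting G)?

2

Every state is reachable, so we keep all 8.
Start with accepting vs non-accepting: {A,B,E,G,H} | {C,D,F}.
Split {A,B,E,G,H} by δ(·,0) → {A,B,G,H} and {E}.
Refine {A,B,G,H} on symbol 1: members go to different blocks, giving {A,G} and {B,H}.
Stable partition: {A,G} | {C,D,F} | {E} | {B,H} — 4 equivalence classes.
The equivalence class containing G is {A,G}, of size 2.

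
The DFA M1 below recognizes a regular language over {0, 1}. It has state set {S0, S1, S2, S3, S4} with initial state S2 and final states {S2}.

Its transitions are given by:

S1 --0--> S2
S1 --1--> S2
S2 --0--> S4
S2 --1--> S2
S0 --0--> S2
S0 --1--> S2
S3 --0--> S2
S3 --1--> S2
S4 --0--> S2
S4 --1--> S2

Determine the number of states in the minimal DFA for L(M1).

2

First remove the unreachable states {S0,S1,S3}; 2 states remain.
Start with accepting vs non-accepting: {S2} | {S4}.
No further refinement is possible. Final partition (2 blocks): {S2} | {S4}.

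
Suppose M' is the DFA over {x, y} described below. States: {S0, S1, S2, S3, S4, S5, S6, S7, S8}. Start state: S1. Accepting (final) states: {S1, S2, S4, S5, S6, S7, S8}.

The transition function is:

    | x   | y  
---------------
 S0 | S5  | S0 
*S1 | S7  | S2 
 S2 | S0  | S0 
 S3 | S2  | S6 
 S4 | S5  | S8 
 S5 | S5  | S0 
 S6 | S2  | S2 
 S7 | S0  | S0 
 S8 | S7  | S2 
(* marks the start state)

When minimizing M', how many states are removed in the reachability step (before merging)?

BFS from S1 reaches {S0, S1, S2, S5, S7}; the 4 state(s) S3, S4, S6, S8 are never visited.

4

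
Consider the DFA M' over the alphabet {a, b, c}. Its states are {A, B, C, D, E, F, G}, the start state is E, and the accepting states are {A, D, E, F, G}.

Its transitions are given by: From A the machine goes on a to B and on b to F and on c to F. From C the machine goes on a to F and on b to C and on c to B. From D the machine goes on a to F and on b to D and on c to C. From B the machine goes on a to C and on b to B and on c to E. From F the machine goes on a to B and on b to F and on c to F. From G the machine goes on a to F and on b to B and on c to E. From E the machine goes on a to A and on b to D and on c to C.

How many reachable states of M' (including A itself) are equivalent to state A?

First remove the unreachable states {G}; 6 states remain.
P0 = {A,D,E,F} | {B,C}.
On input a, block {A,D,E,F} splits into {A,F} and {D,E}.
Refine {B,C} on symbol a: members go to different blocks, giving {B} and {C}.
Stable partition: {A,F} | {B} | {D,E} | {C} — 4 equivalence classes.
The equivalence class containing A is {A,F}, of size 2.

2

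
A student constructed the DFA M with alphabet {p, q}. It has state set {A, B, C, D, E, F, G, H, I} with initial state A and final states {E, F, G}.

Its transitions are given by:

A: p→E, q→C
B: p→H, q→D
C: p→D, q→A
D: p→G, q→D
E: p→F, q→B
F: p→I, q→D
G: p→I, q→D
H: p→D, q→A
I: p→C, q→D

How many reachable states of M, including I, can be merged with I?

2

Start with accepting vs non-accepting: {E,F,G} | {A,B,C,D,H,I}.
Split {E,F,G} by δ(·,p) → {F,G} and {E}.
Refine {A,B,C,D,H,I} on symbol p: members go to different blocks, giving {B,C,H,I} and {A} and {D}.
On input p, block {B,C,H,I} splits into {B,I} and {C,H}.
Stable partition: {F,G} | {B,I} | {E} | {A} | {D} | {C,H} — 6 equivalence classes.
State I belongs to the block {B,I}, which has 2 states.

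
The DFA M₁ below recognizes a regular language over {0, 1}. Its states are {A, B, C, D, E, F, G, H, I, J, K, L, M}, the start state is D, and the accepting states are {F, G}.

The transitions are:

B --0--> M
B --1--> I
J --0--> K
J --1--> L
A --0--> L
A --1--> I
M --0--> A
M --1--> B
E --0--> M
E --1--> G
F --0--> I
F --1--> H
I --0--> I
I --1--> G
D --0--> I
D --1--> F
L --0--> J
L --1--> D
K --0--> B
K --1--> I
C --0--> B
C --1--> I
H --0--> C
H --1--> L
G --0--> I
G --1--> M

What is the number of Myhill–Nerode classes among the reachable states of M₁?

First remove the unreachable states {E}; 12 states remain.
Start with accepting vs non-accepting: {F,G} | {A,B,C,D,H,I,J,K,L,M}.
On input 1, block {A,B,C,D,H,I,J,K,L,M} splits into {A,B,C,H,J,K,L,M} and {D,I}.
Refine {A,B,C,H,J,K,L,M} on symbol 1: members go to different blocks, giving {A,B,C,K,L} and {H,J,M}.
Refine {A,B,C,K,L} on symbol 0: members go to different blocks, giving {A,C,K} and {B,L}.
No further refinement is possible. Final partition (5 blocks): {F,G} | {A,C,K} | {D,I} | {H,J,M} | {B,L}.

5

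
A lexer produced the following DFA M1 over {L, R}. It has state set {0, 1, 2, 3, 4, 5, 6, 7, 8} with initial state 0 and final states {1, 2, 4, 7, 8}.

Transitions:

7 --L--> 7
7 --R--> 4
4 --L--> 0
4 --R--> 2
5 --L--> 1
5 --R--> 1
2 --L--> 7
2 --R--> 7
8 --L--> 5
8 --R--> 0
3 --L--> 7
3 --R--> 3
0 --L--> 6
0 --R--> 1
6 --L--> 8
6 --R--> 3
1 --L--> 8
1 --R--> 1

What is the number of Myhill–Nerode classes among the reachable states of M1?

Initial partition by acceptance: {1,2,4,7,8} | {0,3,5,6}.
Split {1,2,4,7,8} by δ(·,L) → {1,2,7} and {4,8}.
Split {1,2,7} by δ(·,L) → {2,7} and {1}.
Split {2,7} by δ(·,R) → {2} and {7}.
Refine {0,3,5,6} on symbol L: members go to different blocks, giving {0} and {3} and {5} and {6}.
On input L, block {4,8} splits into {4} and {8}.
No further refinement is possible. Final partition (9 blocks): {2} | {0} | {4} | {1} | {7} | {3} | {5} | {6} | {8}.

9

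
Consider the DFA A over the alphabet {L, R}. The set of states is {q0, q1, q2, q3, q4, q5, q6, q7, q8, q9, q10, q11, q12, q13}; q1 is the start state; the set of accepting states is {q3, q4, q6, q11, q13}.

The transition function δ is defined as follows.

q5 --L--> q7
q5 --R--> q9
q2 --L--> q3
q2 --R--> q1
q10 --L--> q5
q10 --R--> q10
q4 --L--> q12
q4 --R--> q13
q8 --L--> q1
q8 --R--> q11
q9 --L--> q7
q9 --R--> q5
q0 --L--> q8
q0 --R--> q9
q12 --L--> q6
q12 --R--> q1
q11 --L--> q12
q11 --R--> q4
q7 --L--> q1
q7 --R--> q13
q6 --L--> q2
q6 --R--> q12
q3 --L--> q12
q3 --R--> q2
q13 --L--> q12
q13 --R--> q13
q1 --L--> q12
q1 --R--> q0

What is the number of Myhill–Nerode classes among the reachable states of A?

6

First remove the unreachable states {q10}; 13 states remain.
P0 = {q3,q4,q6,q11,q13} | {q0,q1,q2,q5,q7,q8,q9,q12}.
Split {q3,q4,q6,q11,q13} by δ(·,R) → {q4,q11,q13} and {q3,q6}.
Split {q0,q1,q2,q5,q7,q8,q9,q12} by δ(·,L) → {q0,q1,q5,q7,q8,q9} and {q2,q12}.
Refine {q0,q1,q5,q7,q8,q9} on symbol L: members go to different blocks, giving {q0,q5,q7,q8,q9} and {q1}.
On input L, block {q0,q5,q7,q8,q9} splits into {q0,q5,q9} and {q7,q8}.
No further refinement is possible. Final partition (6 blocks): {q4,q11,q13} | {q0,q5,q9} | {q3,q6} | {q2,q12} | {q1} | {q7,q8}.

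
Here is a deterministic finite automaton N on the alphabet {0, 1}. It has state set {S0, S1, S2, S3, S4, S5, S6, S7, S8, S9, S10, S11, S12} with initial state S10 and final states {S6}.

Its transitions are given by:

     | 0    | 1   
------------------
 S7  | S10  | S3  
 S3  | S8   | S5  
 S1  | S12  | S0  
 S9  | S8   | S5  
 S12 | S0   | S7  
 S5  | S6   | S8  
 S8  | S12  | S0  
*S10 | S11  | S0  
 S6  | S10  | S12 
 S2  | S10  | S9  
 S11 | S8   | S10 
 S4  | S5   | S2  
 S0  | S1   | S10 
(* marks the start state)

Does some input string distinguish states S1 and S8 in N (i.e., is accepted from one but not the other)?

No

First remove the unreachable states {S2,S4,S9}; 10 states remain.
Initial partition by acceptance: {S6} | {S0,S1,S3,S5,S7,S8,S10,S11,S12}.
Refine {S0,S1,S3,S5,S7,S8,S10,S11,S12} on symbol 0: members go to different blocks, giving {S0,S1,S3,S7,S8,S10,S11,S12} and {S5}.
On input 1, block {S0,S1,S3,S7,S8,S10,S11,S12} splits into {S0,S1,S7,S8,S10,S11,S12} and {S3}.
Split {S0,S1,S7,S8,S10,S11,S12} by δ(·,1) → {S0,S1,S8,S10,S11,S12} and {S7}.
Split {S0,S1,S8,S10,S11,S12} by δ(·,1) → {S0,S1,S8,S10,S11} and {S12}.
Split {S0,S1,S8,S10,S11} by δ(·,0) → {S0,S10,S11} and {S1,S8}.
Refine {S0,S10,S11} on symbol 0: members go to different blocks, giving {S0,S11} and {S10}.
Stable partition: {S6} | {S0,S11} | {S5} | {S3} | {S7} | {S12} | {S1,S8} | {S10} — 8 equivalence classes.
S1 and S8 lie in the same block of the stable partition, so they are equivalent — no string distinguishes them.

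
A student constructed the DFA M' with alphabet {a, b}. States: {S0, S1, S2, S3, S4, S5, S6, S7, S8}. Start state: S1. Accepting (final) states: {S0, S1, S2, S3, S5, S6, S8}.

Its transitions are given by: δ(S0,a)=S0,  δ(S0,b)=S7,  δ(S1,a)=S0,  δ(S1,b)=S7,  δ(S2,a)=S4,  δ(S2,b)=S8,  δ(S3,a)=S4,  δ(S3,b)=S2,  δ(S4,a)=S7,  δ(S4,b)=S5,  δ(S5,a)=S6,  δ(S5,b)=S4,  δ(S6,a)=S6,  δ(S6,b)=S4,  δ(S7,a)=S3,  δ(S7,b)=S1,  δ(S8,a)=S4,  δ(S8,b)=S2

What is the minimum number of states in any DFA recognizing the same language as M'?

P0 = {S0,S1,S2,S3,S5,S6,S8} | {S4,S7}.
Split {S0,S1,S2,S3,S5,S6,S8} by δ(·,a) → {S0,S1,S5,S6} and {S2,S3,S8}.
Refine {S4,S7} on symbol a: members go to different blocks, giving {S4} and {S7}.
Split {S0,S1,S5,S6} by δ(·,b) → {S0,S1} and {S5,S6}.
The partition is now stable with 5 blocks: {S0,S1} | {S4} | {S2,S3,S8} | {S7} | {S5,S6}.

5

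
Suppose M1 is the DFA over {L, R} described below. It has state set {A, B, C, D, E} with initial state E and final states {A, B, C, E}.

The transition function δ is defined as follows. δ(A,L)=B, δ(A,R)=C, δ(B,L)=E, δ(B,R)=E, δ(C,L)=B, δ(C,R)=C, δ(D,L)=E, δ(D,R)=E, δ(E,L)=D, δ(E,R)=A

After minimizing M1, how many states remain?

4

Start with accepting vs non-accepting: {A,B,C,E} | {D}.
Refine {A,B,C,E} on symbol L: members go to different blocks, giving {A,B,C} and {E}.
Refine {A,B,C} on symbol L: members go to different blocks, giving {A,C} and {B}.
Stable partition: {A,C} | {D} | {E} | {B} — 4 equivalence classes.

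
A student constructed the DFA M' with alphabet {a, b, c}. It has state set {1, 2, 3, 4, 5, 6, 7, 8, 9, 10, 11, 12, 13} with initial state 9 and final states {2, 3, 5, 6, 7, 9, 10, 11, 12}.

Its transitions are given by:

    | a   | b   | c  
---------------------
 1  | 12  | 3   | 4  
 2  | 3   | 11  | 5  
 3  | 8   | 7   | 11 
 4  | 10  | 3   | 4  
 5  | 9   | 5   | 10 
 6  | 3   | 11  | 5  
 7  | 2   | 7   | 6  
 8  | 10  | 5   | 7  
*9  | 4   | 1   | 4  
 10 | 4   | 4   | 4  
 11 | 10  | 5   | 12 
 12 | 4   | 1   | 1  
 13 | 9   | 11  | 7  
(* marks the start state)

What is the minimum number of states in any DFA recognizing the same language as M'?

States {13} cannot be reached from the start state, so discard them.
P0 = {2,3,5,6,7,9,10,11,12} | {1,4,8}.
On input a, block {2,3,5,6,7,9,10,11,12} splits into {2,5,6,7,11} and {3,9,10,12}.
Split {2,5,6,7,11} by δ(·,a) → {2,5,6,11} and {7}.
Split {2,5,6,11} by δ(·,c) → {2,6} and {5,11}.
On input b, block {1,4,8} splits into {1,4} and {8}.
Refine {3,9,10,12} on symbol a: members go to different blocks, giving {9,10,12} and {3}.
The partition is now stable with 7 blocks: {2,6} | {1,4} | {9,10,12} | {7} | {5,11} | {8} | {3}.

7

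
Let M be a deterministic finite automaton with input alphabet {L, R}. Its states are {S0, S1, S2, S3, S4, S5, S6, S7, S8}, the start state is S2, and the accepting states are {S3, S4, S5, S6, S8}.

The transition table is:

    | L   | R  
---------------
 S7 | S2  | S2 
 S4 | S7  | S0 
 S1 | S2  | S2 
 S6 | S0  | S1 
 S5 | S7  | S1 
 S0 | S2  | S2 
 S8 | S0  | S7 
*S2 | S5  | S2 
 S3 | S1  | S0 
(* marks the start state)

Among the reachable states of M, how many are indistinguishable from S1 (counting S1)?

First remove the unreachable states {S0,S3,S4,S6,S8}; 4 states remain.
Initial partition by acceptance: {S5} | {S1,S2,S7}.
Refine {S1,S2,S7} on symbol L: members go to different blocks, giving {S1,S7} and {S2}.
Stable partition: {S5} | {S1,S7} | {S2} — 3 equivalence classes.
The equivalence class containing S1 is {S1,S7}, of size 2.

2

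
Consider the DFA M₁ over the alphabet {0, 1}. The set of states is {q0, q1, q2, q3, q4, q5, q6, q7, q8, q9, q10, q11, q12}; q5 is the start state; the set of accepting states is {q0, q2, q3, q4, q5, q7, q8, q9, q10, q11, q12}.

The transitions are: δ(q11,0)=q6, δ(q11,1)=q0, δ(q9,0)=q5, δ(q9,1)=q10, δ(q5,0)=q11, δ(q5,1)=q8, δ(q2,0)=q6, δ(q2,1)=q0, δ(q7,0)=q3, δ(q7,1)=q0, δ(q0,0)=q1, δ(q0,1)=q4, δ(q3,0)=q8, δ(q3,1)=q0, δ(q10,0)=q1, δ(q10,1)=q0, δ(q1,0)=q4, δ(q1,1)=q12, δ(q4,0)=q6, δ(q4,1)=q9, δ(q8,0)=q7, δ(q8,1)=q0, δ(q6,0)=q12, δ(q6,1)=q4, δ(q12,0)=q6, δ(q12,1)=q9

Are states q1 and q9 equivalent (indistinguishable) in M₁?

States {q2} cannot be reached from the start state, so discard them.
Initial partition by acceptance: {q0,q3,q4,q5,q7,q8,q9,q10,q11,q12} | {q1,q6}.
Refine {q0,q3,q4,q5,q7,q8,q9,q10,q11,q12} on symbol 0: members go to different blocks, giving {q0,q4,q10,q11,q12} and {q3,q5,q7,q8,q9}.
On input 1, block {q0,q4,q10,q11,q12} splits into {q0,q10,q11} and {q4,q12}.
Refine {q0,q10,q11} on symbol 1: members go to different blocks, giving {q10,q11} and {q0}.
On input 0, block {q3,q5,q7,q8,q9} splits into {q3,q7,q8,q9} and {q5}.
Refine {q3,q7,q8,q9} on symbol 0: members go to different blocks, giving {q3,q7,q8} and {q9}.
The partition is now stable with 7 blocks: {q10,q11} | {q1,q6} | {q3,q7,q8} | {q4,q12} | {q0} | {q5} | {q9}.
q1 and q9 end up in different blocks, so they are distinguishable. For instance, the string 'ε' is accepted from only q9.

No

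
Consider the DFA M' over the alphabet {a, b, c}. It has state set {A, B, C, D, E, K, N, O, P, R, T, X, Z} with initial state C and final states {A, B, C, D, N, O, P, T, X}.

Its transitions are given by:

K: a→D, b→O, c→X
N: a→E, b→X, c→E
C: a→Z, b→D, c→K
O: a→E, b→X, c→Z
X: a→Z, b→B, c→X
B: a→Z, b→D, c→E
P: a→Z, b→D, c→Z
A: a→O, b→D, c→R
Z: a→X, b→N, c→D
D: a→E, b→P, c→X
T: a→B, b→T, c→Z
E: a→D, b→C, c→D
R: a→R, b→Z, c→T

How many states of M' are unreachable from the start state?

3

BFS from C reaches {B, C, D, E, K, N, O, P, X, Z}; the 3 state(s) A, R, T are never visited.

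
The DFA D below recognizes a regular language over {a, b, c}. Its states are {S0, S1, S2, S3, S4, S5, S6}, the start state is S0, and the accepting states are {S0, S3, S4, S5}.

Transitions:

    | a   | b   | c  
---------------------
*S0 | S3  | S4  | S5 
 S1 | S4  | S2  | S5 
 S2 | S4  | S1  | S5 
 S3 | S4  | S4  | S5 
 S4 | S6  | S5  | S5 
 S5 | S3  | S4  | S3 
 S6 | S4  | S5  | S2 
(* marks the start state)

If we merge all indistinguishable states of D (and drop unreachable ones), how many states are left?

6

Every state is reachable, so we keep all 7.
P0 = {S0,S3,S4,S5} | {S1,S2,S6}.
Refine {S0,S3,S4,S5} on symbol a: members go to different blocks, giving {S0,S3,S5} and {S4}.
Refine {S0,S3,S5} on symbol a: members go to different blocks, giving {S0,S5} and {S3}.
On input c, block {S0,S5} splits into {S0} and {S5}.
Split {S1,S2,S6} by δ(·,b) → {S1,S2} and {S6}.
Stable partition: {S0} | {S1,S2} | {S4} | {S3} | {S5} | {S6} — 6 equivalence classes.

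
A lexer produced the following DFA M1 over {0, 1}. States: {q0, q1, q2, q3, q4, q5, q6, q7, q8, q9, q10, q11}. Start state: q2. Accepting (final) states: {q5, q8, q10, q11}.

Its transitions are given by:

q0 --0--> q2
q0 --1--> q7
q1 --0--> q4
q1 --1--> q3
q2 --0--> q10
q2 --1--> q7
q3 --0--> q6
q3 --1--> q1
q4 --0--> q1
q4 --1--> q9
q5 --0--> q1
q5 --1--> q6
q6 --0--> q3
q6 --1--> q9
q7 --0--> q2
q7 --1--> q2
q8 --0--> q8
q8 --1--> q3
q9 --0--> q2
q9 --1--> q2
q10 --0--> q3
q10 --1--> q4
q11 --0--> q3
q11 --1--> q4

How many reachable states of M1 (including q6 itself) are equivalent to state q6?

2

First remove the unreachable states {q0,q5,q8,q11}; 8 states remain.
Start with accepting vs non-accepting: {q10} | {q1,q2,q3,q4,q6,q7,q9}.
Split {q1,q2,q3,q4,q6,q7,q9} by δ(·,0) → {q1,q3,q4,q6,q7,q9} and {q2}.
On input 0, block {q1,q3,q4,q6,q7,q9} splits into {q1,q3,q4,q6} and {q7,q9}.
On input 1, block {q1,q3,q4,q6} splits into {q1,q3} and {q4,q6}.
The partition is now stable with 5 blocks: {q10} | {q1,q3} | {q2} | {q7,q9} | {q4,q6}.
The equivalence class containing q6 is {q4,q6}, of size 2.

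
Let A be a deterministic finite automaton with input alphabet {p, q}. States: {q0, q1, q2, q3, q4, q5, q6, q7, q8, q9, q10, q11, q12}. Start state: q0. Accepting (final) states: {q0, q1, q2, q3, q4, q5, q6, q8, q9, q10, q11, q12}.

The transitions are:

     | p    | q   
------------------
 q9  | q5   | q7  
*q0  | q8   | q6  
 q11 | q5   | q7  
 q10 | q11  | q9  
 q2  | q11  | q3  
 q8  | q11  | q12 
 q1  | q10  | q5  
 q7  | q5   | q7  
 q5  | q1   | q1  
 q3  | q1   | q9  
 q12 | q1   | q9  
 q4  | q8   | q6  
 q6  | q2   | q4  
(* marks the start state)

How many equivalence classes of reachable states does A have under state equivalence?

8

Initial partition by acceptance: {q0,q1,q2,q3,q4,q5,q6,q8,q9,q10,q11,q12} | {q7}.
Split {q0,q1,q2,q3,q4,q5,q6,q8,q9,q10,q11,q12} by δ(·,q) → {q0,q1,q2,q3,q4,q5,q6,q8,q10,q12} and {q9,q11}.
Refine {q0,q1,q2,q3,q4,q5,q6,q8,q10,q12} on symbol p: members go to different blocks, giving {q0,q1,q3,q4,q5,q6,q12} and {q2,q8,q10}.
Refine {q0,q1,q3,q4,q5,q6,q12} on symbol p: members go to different blocks, giving {q0,q1,q4,q6} and {q3,q5,q12}.
Refine {q0,q1,q4,q6} on symbol q: members go to different blocks, giving {q0,q4,q6} and {q1}.
Split {q2,q8,q10} by δ(·,q) → {q2,q8} and {q10}.
Refine {q3,q5,q12} on symbol q: members go to different blocks, giving {q3,q12} and {q5}.
The partition is now stable with 8 blocks: {q0,q4,q6} | {q7} | {q9,q11} | {q2,q8} | {q3,q12} | {q1} | {q10} | {q5}.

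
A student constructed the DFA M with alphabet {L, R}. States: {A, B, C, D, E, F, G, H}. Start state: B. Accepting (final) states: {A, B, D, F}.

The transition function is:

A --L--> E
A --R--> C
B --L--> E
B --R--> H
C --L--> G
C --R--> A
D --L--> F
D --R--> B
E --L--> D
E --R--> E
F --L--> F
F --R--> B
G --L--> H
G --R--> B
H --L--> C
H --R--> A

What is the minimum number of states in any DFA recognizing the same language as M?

4

Start with accepting vs non-accepting: {A,B,D,F} | {C,E,G,H}.
Split {A,B,D,F} by δ(·,L) → {A,B} and {D,F}.
Split {C,E,G,H} by δ(·,L) → {C,G,H} and {E}.
No further refinement is possible. Final partition (4 blocks): {A,B} | {C,G,H} | {D,F} | {E}.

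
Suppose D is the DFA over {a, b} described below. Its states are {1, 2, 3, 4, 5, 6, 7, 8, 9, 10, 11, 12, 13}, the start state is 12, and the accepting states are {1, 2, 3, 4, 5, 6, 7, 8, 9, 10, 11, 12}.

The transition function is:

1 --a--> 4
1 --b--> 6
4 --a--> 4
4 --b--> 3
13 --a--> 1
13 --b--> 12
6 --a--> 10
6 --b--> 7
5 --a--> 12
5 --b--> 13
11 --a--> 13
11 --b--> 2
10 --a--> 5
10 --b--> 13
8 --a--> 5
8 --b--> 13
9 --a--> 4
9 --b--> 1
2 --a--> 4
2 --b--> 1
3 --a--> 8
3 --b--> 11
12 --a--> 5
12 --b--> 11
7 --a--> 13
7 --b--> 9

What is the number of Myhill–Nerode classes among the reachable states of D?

All states are reachable from the start state.
Start with accepting vs non-accepting: {1,2,3,4,5,6,7,8,9,10,11,12} | {13}.
On input a, block {1,2,3,4,5,6,7,8,9,10,11,12} splits into {1,2,3,4,5,6,8,9,10,12} and {7,11}.
On input b, block {1,2,3,4,5,6,8,9,10,12} splits into {1,2,4,9} and {3,6,12} and {5,8,10}.
Refine {1,2,4,9} on symbol b: members go to different blocks, giving {1,4} and {2,9}.
Refine {5,8,10} on symbol a: members go to different blocks, giving {8,10} and {5}.
Split {3,6,12} by δ(·,a) → {3,6} and {12}.
Stable partition: {1,4} | {13} | {7,11} | {3,6} | {8,10} | {2,9} | {5} | {12} — 8 equivalence classes.

8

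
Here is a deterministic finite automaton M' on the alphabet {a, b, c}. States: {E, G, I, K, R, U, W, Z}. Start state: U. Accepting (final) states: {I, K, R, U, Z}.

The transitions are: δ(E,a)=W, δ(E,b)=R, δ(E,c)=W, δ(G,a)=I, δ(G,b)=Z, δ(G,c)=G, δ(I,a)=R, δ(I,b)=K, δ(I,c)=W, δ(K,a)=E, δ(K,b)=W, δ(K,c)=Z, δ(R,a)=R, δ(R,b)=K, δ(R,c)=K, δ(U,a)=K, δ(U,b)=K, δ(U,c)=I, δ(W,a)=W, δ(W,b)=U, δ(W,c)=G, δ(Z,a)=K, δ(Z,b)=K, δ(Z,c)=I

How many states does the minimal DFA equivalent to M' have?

P0 = {I,K,R,U,Z} | {E,G,W}.
On input a, block {I,K,R,U,Z} splits into {I,R,U,Z} and {K}.
Refine {I,R,U,Z} on symbol a: members go to different blocks, giving {U,Z} and {I,R}.
Split {E,G,W} by δ(·,a) → {E,W} and {G}.
Refine {E,W} on symbol b: members go to different blocks, giving {E} and {W}.
Refine {I,R} on symbol c: members go to different blocks, giving {I} and {R}.
The partition is now stable with 7 blocks: {U,Z} | {E} | {K} | {I} | {G} | {W} | {R}.

7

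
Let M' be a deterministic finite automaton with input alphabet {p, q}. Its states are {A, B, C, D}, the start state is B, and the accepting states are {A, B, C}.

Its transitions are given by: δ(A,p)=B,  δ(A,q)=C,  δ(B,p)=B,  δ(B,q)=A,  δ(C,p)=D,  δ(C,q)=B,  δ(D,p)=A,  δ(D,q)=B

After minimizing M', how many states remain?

All states are reachable from the start state.
Start with accepting vs non-accepting: {A,B,C} | {D}.
Refine {A,B,C} on symbol p: members go to different blocks, giving {A,B} and {C}.
Refine {A,B} on symbol q: members go to different blocks, giving {A} and {B}.
The partition is now stable with 4 blocks: {A} | {D} | {C} | {B}.

4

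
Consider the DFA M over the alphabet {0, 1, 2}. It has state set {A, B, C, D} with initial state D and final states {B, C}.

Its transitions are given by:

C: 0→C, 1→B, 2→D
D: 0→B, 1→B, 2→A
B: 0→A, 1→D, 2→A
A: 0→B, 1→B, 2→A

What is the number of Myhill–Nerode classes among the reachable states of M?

2

Reachable states from the start: {A,B,D}. Unreachable: {C} — drop them.
Start with accepting vs non-accepting: {B} | {A,D}.
Stable partition: {B} | {A,D} — 2 equivalence classes.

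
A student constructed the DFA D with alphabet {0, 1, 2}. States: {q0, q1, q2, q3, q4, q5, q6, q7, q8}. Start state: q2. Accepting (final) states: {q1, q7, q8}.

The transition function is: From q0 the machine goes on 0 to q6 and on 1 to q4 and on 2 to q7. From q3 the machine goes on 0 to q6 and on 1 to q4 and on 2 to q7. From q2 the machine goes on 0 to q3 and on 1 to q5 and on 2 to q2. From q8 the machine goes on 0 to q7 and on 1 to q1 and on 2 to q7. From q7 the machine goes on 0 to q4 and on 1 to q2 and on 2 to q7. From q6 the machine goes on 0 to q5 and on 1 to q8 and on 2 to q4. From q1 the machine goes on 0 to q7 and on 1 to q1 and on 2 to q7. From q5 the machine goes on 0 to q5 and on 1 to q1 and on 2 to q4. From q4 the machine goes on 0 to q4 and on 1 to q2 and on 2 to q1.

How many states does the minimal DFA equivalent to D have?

States {q0} cannot be reached from the start state, so discard them.
Start with accepting vs non-accepting: {q1,q7,q8} | {q2,q3,q4,q5,q6}.
Refine {q1,q7,q8} on symbol 0: members go to different blocks, giving {q1,q8} and {q7}.
Refine {q2,q3,q4,q5,q6} on symbol 1: members go to different blocks, giving {q2,q3,q4} and {q5,q6}.
On input 0, block {q2,q3,q4} splits into {q2,q4} and {q3}.
On input 0, block {q2,q4} splits into {q2} and {q4}.
No further refinement is possible. Final partition (6 blocks): {q1,q8} | {q2} | {q7} | {q5,q6} | {q3} | {q4}.

6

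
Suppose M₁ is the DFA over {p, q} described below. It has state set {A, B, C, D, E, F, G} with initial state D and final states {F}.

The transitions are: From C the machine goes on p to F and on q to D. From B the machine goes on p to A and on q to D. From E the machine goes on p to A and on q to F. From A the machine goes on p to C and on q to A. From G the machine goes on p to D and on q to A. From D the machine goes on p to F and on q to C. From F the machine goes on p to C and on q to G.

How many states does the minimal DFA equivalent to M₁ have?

First remove the unreachable states {B,E}; 5 states remain.
Initial partition by acceptance: {F} | {A,C,D,G}.
On input p, block {A,C,D,G} splits into {A,G} and {C,D}.
Stable partition: {F} | {A,G} | {C,D} — 3 equivalence classes.

3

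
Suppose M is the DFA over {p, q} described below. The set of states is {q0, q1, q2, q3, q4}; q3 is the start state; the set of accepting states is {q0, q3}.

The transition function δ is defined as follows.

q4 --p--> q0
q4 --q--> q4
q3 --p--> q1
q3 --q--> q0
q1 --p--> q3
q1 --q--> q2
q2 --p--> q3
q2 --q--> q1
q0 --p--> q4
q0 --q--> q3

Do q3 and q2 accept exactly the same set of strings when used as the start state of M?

Every state is reachable, so we keep all 5.
P0 = {q0,q3} | {q1,q2,q4}.
Stable partition: {q0,q3} | {q1,q2,q4} — 2 equivalence classes.
q3 and q2 end up in different blocks, so they are distinguishable. For instance, the string 'ε' is accepted from only q3.

No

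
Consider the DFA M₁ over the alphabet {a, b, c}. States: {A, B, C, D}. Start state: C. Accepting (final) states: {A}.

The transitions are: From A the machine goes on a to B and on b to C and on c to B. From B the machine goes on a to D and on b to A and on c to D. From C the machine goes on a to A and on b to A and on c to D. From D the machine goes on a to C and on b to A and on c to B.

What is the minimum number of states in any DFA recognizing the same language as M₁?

All states are reachable from the start state.
Initial partition by acceptance: {A} | {B,C,D}.
Refine {B,C,D} on symbol a: members go to different blocks, giving {B,D} and {C}.
Split {B,D} by δ(·,a) → {B} and {D}.
Stable partition: {A} | {B} | {C} | {D} — 4 equivalence classes.

4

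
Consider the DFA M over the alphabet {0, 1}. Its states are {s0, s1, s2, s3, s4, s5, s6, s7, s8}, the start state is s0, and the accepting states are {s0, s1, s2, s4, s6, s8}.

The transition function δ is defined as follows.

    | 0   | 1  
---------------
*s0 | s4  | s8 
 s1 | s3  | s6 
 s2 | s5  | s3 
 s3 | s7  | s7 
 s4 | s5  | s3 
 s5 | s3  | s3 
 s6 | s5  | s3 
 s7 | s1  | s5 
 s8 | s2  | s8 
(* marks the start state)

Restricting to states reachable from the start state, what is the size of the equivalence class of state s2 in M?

3

All states are reachable from the start state.
Start with accepting vs non-accepting: {s0,s1,s2,s4,s6,s8} | {s3,s5,s7}.
Split {s0,s1,s2,s4,s6,s8} by δ(·,0) → {s1,s2,s4,s6} and {s0,s8}.
Refine {s1,s2,s4,s6} on symbol 1: members go to different blocks, giving {s2,s4,s6} and {s1}.
On input 0, block {s3,s5,s7} splits into {s3,s5} and {s7}.
Split {s3,s5} by δ(·,0) → {s3} and {s5}.
No further refinement is possible. Final partition (6 blocks): {s2,s4,s6} | {s3} | {s0,s8} | {s1} | {s7} | {s5}.
State s2 belongs to the block {s2,s4,s6}, which has 3 states.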